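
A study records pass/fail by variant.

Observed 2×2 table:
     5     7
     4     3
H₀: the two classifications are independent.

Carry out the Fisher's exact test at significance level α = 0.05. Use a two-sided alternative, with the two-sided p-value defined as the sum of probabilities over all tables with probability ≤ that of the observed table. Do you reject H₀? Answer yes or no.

reject H₀: no

Margins: r₁=12, r₂=7, c₁=9, c₂=10, n=19
p_obs = C(12,5)·C(7,4)/C(19,9); sum pmf over tables with pmf ≤ p_obs
p-value (two-sided) = 0.64992
At α=0.05: p ≥ α → fail to reject H₀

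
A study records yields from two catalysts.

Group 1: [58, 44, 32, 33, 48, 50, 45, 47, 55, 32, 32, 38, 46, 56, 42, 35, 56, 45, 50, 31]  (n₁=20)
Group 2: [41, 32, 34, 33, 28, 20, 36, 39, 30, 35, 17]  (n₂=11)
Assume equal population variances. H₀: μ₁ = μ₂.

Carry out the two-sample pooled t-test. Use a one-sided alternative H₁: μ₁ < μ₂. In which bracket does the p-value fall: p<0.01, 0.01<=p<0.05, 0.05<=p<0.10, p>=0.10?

x̄₁=43.750, s₁=9.031, n₁=20
x̄₂=31.364, s₂=7.379, n₂=11
s_p² = [19·9.031² + 10·7.379²]/29 = 72.2171
SE = √(s_p²·(1/20+1/11)) = 3.1900
t = (43.750−31.364)/3.1900 = 3.8829
df = 29
p-value (one-sided, H₁ less) = 0.99973
→ bracket: p>=0.10

p-value bracket: p>=0.10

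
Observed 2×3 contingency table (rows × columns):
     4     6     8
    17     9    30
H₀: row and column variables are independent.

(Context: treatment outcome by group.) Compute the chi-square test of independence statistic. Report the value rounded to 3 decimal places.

test statistic = 2.541

Row totals [18, 56], col totals [21, 15, 38], n=74
χ² = (4−5.11)²/5.11 + (6−3.65)²/3.65 + (8−9.24)²/9.24 + (17−15.89)²/15.89 + (9−11.35)²/11.35 + (30−28.76)²/28.76 = 2.5410
df = 2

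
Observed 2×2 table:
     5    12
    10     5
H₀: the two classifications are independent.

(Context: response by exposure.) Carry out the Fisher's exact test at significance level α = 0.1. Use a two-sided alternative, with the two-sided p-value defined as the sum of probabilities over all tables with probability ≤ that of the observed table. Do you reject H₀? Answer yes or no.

Margins: r₁=17, r₂=15, c₁=15, c₂=17, n=32
p_obs = C(17,5)·C(15,10)/C(32,15); sum pmf over tables with pmf ≤ p_obs
p-value (two-sided) = 0.07446
At α=0.1: p < α → reject H₀

reject H₀: yes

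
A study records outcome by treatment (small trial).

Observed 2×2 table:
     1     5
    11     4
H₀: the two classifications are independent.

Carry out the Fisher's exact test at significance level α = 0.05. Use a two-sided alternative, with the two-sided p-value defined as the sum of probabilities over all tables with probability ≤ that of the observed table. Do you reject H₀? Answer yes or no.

reject H₀: yes

Margins: r₁=6, r₂=15, c₁=12, c₂=9, n=21
p_obs = C(6,1)·C(15,11)/C(21,12); sum pmf over tables with pmf ≤ p_obs
p-value (two-sided) = 0.04644
At α=0.05: p < α → reject H₀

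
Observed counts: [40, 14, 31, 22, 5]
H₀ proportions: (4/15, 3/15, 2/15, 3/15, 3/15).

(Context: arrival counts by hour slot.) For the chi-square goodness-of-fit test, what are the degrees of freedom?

degrees of freedom = 4

df = k − 1 = 5 − 1 = 4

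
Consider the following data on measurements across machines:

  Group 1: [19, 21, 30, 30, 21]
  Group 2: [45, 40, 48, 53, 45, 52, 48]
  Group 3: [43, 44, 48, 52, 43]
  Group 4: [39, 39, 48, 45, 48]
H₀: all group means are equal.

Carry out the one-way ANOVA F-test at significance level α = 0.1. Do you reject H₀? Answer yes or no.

Group means [24.20, 47.29, 46.00, 43.80], grand mean 40.955
SSB = Σnᵢ(x̄ᵢ−x̄)² = 1851.926; SSW = ΣΣ(x−x̄ᵢ)² = 379.029
MSB = 1851.926/3 = 617.3087; MSW = 379.029/18 = 21.0571
F = MSB/MSW = 29.3159
df = (3, 18)
p-value (upper-tail) = 0.00000
At α=0.1: p < α → reject H₀

reject H₀: yes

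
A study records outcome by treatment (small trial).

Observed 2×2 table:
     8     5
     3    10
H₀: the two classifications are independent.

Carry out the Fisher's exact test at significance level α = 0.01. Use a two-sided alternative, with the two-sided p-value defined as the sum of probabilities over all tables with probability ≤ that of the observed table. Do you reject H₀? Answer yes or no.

Margins: r₁=13, r₂=13, c₁=11, c₂=15, n=26
p_obs = C(13,8)·C(13,3)/C(26,11); sum pmf over tables with pmf ≤ p_obs
p-value (two-sided) = 0.11070
At α=0.01: p ≥ α → fail to reject H₀

reject H₀: no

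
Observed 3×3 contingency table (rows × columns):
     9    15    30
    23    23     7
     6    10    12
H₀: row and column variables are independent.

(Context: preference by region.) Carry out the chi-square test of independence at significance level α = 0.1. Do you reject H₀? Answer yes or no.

Row totals [54, 53, 28], col totals [38, 48, 49], n=135
χ² = (9−15.20)²/15.20 + (15−19.20)²/19.20 + (30−19.60)²/19.60 + (23−14.92)²/14.92 + (23−18.84)²/18.84 + (7−19.24)²/19.24 + (6−7.88)²/7.88 + (10−9.96)²/9.96 + (12−10.16)²/10.16 = 22.8259
df = 4
p-value (upper-tail) = 0.00014
At α=0.1: p < α → reject H₀

reject H₀: yes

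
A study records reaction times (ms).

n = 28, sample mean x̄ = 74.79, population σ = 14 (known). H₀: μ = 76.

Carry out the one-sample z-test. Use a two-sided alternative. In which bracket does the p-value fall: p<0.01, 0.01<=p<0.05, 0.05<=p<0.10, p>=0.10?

SE = σ/√n = 14/√28 = 2.6458
z = (x̄−μ₀)/SE = (74.79−76)/2.6458 = -0.4573
p-value (two-sided) = 0.64743
→ bracket: p>=0.10

p-value bracket: p>=0.10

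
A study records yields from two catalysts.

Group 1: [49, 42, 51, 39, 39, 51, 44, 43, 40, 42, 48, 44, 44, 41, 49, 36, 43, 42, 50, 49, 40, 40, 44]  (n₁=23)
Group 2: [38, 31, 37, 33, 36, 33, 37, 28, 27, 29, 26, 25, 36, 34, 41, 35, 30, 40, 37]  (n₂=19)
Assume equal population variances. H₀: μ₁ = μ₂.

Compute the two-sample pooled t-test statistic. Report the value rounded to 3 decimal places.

test statistic = 7.550

x̄₁=43.913, s₁=4.316, n₁=23
x̄₂=33.316, s₂=4.773, n₂=19
s_p² = [22·4.316² + 18·4.773²]/40 = 20.4983
SE = √(s_p²·(1/23+1/19)) = 1.4036
t = (43.913−33.316)/1.4036 = 7.5501
df = 40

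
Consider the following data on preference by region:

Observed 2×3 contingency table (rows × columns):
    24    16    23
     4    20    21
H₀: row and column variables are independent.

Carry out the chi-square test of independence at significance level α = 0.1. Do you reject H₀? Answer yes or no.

Row totals [63, 45], col totals [28, 36, 44], n=108
χ² = (24−16.33)²/16.33 + (16−21.00)²/21.00 + (23−25.67)²/25.67 + (4−11.67)²/11.67 + (20−15.00)²/15.00 + (21−18.33)²/18.33 = 12.1588
df = 2
p-value (upper-tail) = 0.00229
At α=0.1: p < α → reject H₀

reject H₀: yes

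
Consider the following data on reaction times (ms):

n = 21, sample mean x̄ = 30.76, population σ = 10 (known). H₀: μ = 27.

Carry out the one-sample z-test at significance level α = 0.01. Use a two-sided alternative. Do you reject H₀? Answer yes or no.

SE = σ/√n = 10/√21 = 2.1822
z = (x̄−μ₀)/SE = (30.76−27)/2.1822 = 1.7230
p-value (two-sided) = 0.08488
At α=0.01: p ≥ α → fail to reject H₀

reject H₀: no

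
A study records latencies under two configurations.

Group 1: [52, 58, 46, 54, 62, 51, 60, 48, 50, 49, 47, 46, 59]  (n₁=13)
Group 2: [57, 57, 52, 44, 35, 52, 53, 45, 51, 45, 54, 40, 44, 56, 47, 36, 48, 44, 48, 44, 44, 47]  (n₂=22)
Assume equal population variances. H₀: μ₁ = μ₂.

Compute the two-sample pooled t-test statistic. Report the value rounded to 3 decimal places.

x̄₁=52.462, s₁=5.607, n₁=13
x̄₂=47.409, s₂=6.162, n₂=22
s_p² = [12·5.607² + 21·6.162²]/33 = 35.5924
SE = √(s_p²·(1/13+1/22)) = 2.0870
t = (52.462−47.409)/2.0870 = 2.4209
df = 33

test statistic = 2.421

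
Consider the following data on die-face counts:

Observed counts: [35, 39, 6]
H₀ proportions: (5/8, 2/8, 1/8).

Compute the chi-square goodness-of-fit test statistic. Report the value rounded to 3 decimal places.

n = 80; E_i = n·p_i = [50.00, 20.00, 10.00]
χ² = (35−50.00)²/50.00 + (39−20.00)²/20.00 + (6−10.00)²/10.00 = 24.1500
df = 2

test statistic = 24.150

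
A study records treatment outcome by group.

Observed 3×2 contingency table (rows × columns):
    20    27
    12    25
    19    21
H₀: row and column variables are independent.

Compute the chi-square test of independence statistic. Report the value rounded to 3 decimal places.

test statistic = 1.866

Row totals [47, 37, 40], col totals [51, 73], n=124
χ² = (20−19.33)²/19.33 + (27−27.67)²/27.67 + (12−15.22)²/15.22 + (25−21.78)²/21.78 + (19−16.45)²/16.45 + (21−23.55)²/23.55 = 1.8656
df = 2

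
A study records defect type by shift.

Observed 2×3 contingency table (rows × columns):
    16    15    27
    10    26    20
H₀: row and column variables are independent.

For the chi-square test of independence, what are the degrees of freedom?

df = (r−1)(c−1) = (2−1)·(3−1) = 2

degrees of freedom = 2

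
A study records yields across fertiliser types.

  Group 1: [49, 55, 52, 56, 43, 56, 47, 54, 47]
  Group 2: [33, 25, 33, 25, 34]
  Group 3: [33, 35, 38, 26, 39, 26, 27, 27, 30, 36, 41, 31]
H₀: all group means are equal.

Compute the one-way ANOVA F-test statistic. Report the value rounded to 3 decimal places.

test statistic = 44.078

Group means [51.00, 30.00, 32.42], grand mean 38.385
SSB = Σnᵢ(x̄ᵢ−x̄)² = 2211.237; SSW = ΣΣ(x−x̄ᵢ)² = 576.917
MSB = 2211.237/2 = 1105.6186; MSW = 576.917/23 = 25.0833
F = MSB/MSW = 44.0778
df = (2, 23)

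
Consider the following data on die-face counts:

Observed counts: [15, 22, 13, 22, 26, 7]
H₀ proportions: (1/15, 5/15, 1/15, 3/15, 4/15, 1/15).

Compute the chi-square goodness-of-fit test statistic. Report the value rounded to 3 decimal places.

test statistic = 19.305

n = 105; E_i = n·p_i = [7.00, 35.00, 7.00, 21.00, 28.00, 7.00]
χ² = (15−7.00)²/7.00 + (22−35.00)²/35.00 + (13−7.00)²/7.00 + (22−21.00)²/21.00 + (26−28.00)²/28.00 + (7−7.00)²/7.00 = 19.3048
df = 5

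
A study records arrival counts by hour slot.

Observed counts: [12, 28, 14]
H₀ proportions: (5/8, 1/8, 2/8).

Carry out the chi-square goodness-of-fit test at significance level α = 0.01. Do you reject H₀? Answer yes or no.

reject H₀: yes

n = 54; E_i = n·p_i = [33.75, 6.75, 13.50]
χ² = (12−33.75)²/33.75 + (28−6.75)²/6.75 + (14−13.50)²/13.50 = 80.9333
df = 2
p-value (upper-tail) = 0.00000
At α=0.01: p < α → reject H₀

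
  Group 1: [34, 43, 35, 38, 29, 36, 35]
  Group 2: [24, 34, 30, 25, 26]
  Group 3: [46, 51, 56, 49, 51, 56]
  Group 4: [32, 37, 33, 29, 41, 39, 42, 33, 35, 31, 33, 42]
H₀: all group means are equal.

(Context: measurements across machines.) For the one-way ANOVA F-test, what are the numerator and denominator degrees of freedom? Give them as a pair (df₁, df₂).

k = 4 groups, N = 30 total
df = (k−1, N−k) = (4−1, 30−4) = (3, 26)

degrees of freedom = [3, 26]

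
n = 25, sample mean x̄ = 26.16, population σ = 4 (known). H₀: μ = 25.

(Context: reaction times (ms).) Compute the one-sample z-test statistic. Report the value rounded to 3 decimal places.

SE = σ/√n = 4/√25 = 0.8000
z = (x̄−μ₀)/SE = (26.16−25)/0.8000 = 1.4500

test statistic = 1.450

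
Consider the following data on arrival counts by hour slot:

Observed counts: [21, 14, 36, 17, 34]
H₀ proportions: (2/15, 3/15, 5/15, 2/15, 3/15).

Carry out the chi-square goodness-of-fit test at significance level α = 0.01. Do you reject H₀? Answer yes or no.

n = 122; E_i = n·p_i = [16.27, 24.40, 40.67, 16.27, 24.40]
χ² = (21−16.27)²/16.27 + (14−24.40)²/24.40 + (36−40.67)²/40.67 + (17−16.27)²/16.27 + (34−24.40)²/24.40 = 10.1557
df = 4
p-value (upper-tail) = 0.03788
At α=0.01: p ≥ α → fail to reject H₀

reject H₀: no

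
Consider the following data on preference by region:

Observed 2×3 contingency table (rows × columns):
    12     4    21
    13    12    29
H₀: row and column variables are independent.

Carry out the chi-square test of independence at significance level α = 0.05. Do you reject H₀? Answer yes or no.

Row totals [37, 54], col totals [25, 16, 50], n=91
χ² = (12−10.16)²/10.16 + (4−6.51)²/6.51 + (21−20.33)²/20.33 + (13−14.84)²/14.84 + (12−9.49)²/9.49 + (29−29.67)²/29.67 = 2.2217
df = 2
p-value (upper-tail) = 0.32928
At α=0.05: p ≥ α → fail to reject H₀

reject H₀: no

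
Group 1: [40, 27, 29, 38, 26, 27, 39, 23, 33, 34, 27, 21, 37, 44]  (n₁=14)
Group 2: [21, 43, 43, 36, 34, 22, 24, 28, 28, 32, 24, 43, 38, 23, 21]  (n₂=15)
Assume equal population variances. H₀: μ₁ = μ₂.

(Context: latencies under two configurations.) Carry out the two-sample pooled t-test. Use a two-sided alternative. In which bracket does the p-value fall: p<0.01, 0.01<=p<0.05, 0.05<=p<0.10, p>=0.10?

x̄₁=31.786, s₁=7.040, n₁=14
x̄₂=30.667, s₂=8.347, n₂=15
s_p² = [13·7.040² + 14·8.347²]/27 = 59.9885
SE = √(s_p²·(1/14+1/15)) = 2.8782
t = (31.786−30.667)/2.8782 = 0.3888
df = 27
p-value (two-sided) = 0.70047
→ bracket: p>=0.10

p-value bracket: p>=0.10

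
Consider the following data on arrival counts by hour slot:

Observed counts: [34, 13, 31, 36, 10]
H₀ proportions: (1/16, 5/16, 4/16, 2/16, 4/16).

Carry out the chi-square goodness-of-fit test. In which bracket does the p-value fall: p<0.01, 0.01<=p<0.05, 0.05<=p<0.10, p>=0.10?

p-value bracket: p<0.01

n = 124; E_i = n·p_i = [7.75, 38.75, 31.00, 15.50, 31.00]
χ² = (34−7.75)²/7.75 + (13−38.75)²/38.75 + (31−31.00)²/31.00 + (36−15.50)²/15.50 + (10−31.00)²/31.00 = 147.3613
df = 4
p-value (upper-tail) = 0.00000
→ bracket: p<0.01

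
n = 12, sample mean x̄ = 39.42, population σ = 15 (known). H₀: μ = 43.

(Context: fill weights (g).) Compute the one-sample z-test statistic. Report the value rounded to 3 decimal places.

test statistic = -0.827

SE = σ/√n = 15/√12 = 4.3301
z = (x̄−μ₀)/SE = (39.42−43)/4.3301 = -0.8268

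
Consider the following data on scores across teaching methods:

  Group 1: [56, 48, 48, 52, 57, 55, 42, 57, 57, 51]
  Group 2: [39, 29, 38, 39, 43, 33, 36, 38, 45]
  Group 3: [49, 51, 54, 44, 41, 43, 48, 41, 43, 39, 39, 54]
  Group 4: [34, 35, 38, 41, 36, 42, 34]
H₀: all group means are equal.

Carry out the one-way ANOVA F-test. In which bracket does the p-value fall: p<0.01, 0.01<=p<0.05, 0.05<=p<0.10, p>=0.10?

p-value bracket: p<0.01

Group means [52.30, 37.78, 45.50, 37.14], grand mean 43.921
SSB = Σnᵢ(x̄ᵢ−x̄)² = 1393.250; SSW = ΣΣ(x−x̄ᵢ)² = 815.513
MSB = 1393.250/3 = 464.4168; MSW = 815.513/34 = 23.9857
F = MSB/MSW = 19.3623
df = (3, 34)
p-value (upper-tail) = 0.00000
→ bracket: p<0.01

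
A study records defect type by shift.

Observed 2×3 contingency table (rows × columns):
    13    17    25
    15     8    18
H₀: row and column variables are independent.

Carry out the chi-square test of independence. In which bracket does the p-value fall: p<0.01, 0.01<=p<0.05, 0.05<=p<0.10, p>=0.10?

Row totals [55, 41], col totals [28, 25, 43], n=96
χ² = (13−16.04)²/16.04 + (17−14.32)²/14.32 + (25−24.64)²/24.64 + (15−11.96)²/11.96 + (8−10.68)²/10.68 + (18−18.36)²/18.36 = 2.5346
df = 2
p-value (upper-tail) = 0.28159
→ bracket: p>=0.10

p-value bracket: p>=0.10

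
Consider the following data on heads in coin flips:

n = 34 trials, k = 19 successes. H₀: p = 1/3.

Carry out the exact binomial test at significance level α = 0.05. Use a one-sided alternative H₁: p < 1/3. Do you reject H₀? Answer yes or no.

reject H₀: no

Exact binomial: n=34, k=19, p₀=1/3=0.3333
P(X≤19) from Σ C(n,i)·p₀^i·(1−p₀)^(n−i)
p-value (one-sided, H₁ less) = 0.99800
At α=0.05: p ≥ α → fail to reject H₀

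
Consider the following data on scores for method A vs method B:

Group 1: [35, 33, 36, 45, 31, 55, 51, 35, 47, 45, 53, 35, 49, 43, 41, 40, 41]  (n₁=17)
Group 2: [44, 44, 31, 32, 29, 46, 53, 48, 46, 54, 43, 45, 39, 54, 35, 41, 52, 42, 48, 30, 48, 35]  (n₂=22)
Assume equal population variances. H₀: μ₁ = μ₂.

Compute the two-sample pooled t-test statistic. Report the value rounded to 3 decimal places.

x̄₁=42.059, s₁=7.310, n₁=17
x̄₂=42.682, s₂=7.864, n₂=22
s_p² = [16·7.310² + 21·7.864²]/37 = 58.2085
SE = √(s_p²·(1/17+1/22)) = 2.4637
t = (42.059−42.682)/2.4637 = -0.2529
df = 37

test statistic = -0.253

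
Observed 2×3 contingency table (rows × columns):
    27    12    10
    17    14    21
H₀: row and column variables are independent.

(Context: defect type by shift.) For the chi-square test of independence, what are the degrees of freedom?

df = (r−1)(c−1) = (2−1)·(3−1) = 2

degrees of freedom = 2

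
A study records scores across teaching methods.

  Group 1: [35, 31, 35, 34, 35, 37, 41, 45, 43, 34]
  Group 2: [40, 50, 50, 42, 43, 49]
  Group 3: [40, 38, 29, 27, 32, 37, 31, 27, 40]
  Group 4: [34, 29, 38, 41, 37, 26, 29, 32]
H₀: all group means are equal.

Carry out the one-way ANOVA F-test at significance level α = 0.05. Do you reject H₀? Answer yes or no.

Group means [37.00, 45.67, 33.44, 33.25], grand mean 36.697
SSB = Σnᵢ(x̄ᵢ−x̄)² = 673.914; SSW = ΣΣ(x−x̄ᵢ)² = 701.056
MSB = 673.914/3 = 224.6380; MSW = 701.056/29 = 24.1743
F = MSB/MSW = 9.2924
df = (3, 29)
p-value (upper-tail) = 0.00018
At α=0.05: p < α → reject H₀

reject H₀: yes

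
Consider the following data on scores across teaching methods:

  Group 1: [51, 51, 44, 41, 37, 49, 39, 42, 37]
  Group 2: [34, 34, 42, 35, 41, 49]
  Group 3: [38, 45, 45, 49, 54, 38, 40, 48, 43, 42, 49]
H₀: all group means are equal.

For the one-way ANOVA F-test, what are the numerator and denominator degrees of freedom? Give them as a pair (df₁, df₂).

degrees of freedom = [2, 23]

k = 3 groups, N = 26 total
df = (k−1, N−k) = (3−1, 26−3) = (2, 23)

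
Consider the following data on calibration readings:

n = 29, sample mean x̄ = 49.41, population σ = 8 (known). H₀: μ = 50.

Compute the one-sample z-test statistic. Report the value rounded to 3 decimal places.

test statistic = -0.397

SE = σ/√n = 8/√29 = 1.4856
z = (x̄−μ₀)/SE = (49.41−50)/1.4856 = -0.3972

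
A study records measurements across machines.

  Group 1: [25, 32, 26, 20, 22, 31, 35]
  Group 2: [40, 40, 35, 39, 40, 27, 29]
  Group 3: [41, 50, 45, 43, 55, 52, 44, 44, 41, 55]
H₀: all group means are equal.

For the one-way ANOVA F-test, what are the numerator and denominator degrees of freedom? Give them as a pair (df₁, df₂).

k = 3 groups, N = 24 total
df = (k−1, N−k) = (3−1, 24−3) = (2, 21)

degrees of freedom = [2, 21]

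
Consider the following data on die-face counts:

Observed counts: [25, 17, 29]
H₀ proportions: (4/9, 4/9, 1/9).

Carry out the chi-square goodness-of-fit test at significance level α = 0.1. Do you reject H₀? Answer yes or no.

reject H₀: yes

n = 71; E_i = n·p_i = [31.56, 31.56, 7.89]
χ² = (25−31.56)²/31.56 + (17−31.56)²/31.56 + (29−7.89)²/7.89 = 64.5704
df = 2
p-value (upper-tail) = 0.00000
At α=0.1: p < α → reject H₀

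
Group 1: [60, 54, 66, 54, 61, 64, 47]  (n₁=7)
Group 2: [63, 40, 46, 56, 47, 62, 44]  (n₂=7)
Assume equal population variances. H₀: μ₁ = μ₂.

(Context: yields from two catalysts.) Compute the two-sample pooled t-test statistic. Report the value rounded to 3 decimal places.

x̄₁=58.000, s₁=6.658, n₁=7
x̄₂=51.143, s₂=9.137, n₂=7
s_p² = [6·6.658² + 6·9.137²]/12 = 63.9048
SE = √(s_p²·(1/7+1/7)) = 4.2730
t = (58.000−51.143)/4.2730 = 1.6048
df = 12

test statistic = 1.605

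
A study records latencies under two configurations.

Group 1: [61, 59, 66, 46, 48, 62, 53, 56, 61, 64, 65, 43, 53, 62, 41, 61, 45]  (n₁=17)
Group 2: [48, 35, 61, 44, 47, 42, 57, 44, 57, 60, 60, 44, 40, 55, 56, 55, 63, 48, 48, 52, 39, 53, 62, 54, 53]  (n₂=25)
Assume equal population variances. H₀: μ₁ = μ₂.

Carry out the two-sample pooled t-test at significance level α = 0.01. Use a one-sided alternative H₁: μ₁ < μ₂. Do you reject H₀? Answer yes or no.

reject H₀: no

x̄₁=55.647, s₁=8.276, n₁=17
x̄₂=51.080, s₂=7.815, n₂=25
s_p² = [16·8.276² + 24·7.815²]/40 = 64.0431
SE = √(s_p²·(1/17+1/25)) = 2.5157
t = (55.647−51.080)/2.5157 = 1.8154
df = 40
p-value (one-sided, H₁ less) = 0.96152
At α=0.01: p ≥ α → fail to reject H₀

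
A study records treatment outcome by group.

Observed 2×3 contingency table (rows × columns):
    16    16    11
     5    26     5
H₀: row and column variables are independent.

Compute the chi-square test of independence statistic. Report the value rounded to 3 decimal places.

Row totals [43, 36], col totals [21, 42, 16], n=79
χ² = (16−11.43)²/11.43 + (16−22.86)²/22.86 + (11−8.71)²/8.71 + (5−9.57)²/9.57 + (26−19.14)²/19.14 + (5−7.29)²/7.29 = 9.8499
df = 2

test statistic = 9.850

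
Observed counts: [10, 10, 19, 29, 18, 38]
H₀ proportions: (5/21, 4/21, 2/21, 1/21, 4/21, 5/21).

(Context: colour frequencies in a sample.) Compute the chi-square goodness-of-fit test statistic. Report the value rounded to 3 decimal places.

test statistic = 119.244

n = 124; E_i = n·p_i = [29.52, 23.62, 11.81, 5.90, 23.62, 29.52]
χ² = (10−29.52)²/29.52 + (10−23.62)²/23.62 + (19−11.81)²/11.81 + (29−5.90)²/5.90 + (18−23.62)²/23.62 + (38−29.52)²/29.52 = 119.2444
df = 5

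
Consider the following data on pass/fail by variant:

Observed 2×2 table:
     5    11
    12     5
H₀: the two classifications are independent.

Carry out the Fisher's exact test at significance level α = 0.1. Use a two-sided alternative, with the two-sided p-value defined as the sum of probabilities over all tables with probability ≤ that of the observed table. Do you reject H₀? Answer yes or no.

Margins: r₁=16, r₂=17, c₁=17, c₂=16, n=33
p_obs = C(16,5)·C(17,12)/C(33,17); sum pmf over tables with pmf ≤ p_obs
p-value (two-sided) = 0.03808
At α=0.1: p < α → reject H₀

reject H₀: yes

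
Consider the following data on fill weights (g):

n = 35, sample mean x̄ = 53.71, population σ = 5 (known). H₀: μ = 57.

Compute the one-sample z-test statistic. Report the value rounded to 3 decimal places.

test statistic = -3.893

SE = σ/√n = 5/√35 = 0.8452
z = (x̄−μ₀)/SE = (53.71−57)/0.8452 = -3.8928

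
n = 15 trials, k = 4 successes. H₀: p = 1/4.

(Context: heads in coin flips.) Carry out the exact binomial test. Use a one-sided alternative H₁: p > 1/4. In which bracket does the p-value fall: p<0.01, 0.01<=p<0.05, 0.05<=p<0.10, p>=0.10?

Exact binomial: n=15, k=4, p₀=1/4=0.2500
P(X≥4) from Σ C(n,i)·p₀^i·(1−p₀)^(n−i)
p-value (one-sided, H₁ greater) = 0.53871
→ bracket: p>=0.10

p-value bracket: p>=0.10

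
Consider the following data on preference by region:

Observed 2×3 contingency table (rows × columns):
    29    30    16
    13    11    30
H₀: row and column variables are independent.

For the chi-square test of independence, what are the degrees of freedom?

degrees of freedom = 2

df = (r−1)(c−1) = (2−1)·(3−1) = 2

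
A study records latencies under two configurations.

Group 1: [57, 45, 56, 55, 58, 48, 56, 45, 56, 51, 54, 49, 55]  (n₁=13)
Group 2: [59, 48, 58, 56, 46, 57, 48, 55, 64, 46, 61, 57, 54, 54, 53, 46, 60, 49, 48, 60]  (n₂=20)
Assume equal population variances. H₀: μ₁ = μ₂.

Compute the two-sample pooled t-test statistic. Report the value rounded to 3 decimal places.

test statistic = -0.670

x̄₁=52.692, s₁=4.553, n₁=13
x̄₂=53.950, s₂=5.671, n₂=20
s_p² = [12·4.553² + 19·5.671²]/31 = 27.7329
SE = √(s_p²·(1/13+1/20)) = 1.8762
t = (52.692−53.950)/1.8762 = -0.6704
df = 31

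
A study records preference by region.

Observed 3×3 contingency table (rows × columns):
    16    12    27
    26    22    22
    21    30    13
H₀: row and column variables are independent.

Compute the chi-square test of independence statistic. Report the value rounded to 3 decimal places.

Row totals [55, 70, 64], col totals [63, 64, 62], n=189
χ² = (16−18.33)²/18.33 + (12−18.62)²/18.62 + (27−18.04)²/18.04 + (26−23.33)²/23.33 + (22−23.70)²/23.70 + (22−22.96)²/22.96 + (21−21.33)²/21.33 + (30−21.67)²/21.67 + (13−20.99)²/20.99 = 13.8179
df = 4

test statistic = 13.818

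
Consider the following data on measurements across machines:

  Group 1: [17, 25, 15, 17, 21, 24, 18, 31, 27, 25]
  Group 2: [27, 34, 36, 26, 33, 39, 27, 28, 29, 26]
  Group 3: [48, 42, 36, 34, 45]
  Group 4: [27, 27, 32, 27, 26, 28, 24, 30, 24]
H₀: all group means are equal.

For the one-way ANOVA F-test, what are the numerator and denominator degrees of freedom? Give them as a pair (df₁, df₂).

degrees of freedom = [3, 30]

k = 4 groups, N = 34 total
df = (k−1, N−k) = (4−1, 34−4) = (3, 30)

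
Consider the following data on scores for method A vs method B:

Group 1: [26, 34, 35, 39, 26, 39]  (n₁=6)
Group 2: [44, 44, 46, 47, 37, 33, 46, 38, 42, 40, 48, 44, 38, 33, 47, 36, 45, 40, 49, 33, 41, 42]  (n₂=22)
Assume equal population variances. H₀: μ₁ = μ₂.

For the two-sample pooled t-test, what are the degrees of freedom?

degrees of freedom = 26

df = n₁ + n₂ − 2 = 6 + 22 − 2 = 26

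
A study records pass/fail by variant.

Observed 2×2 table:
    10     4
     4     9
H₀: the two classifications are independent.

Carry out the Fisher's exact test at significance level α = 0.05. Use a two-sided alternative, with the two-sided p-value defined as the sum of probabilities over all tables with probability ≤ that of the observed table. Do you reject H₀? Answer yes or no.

Margins: r₁=14, r₂=13, c₁=14, c₂=13, n=27
p_obs = C(14,10)·C(13,4)/C(27,14); sum pmf over tables with pmf ≤ p_obs
p-value (two-sided) = 0.05698
At α=0.05: p ≥ α → fail to reject H₀

reject H₀: no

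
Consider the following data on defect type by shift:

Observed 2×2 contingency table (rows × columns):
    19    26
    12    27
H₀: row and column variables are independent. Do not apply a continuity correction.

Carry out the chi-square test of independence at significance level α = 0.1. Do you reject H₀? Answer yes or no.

reject H₀: no

Row totals [45, 39], col totals [31, 53], n=84
χ² = (19−16.61)²/16.61 + (26−28.39)²/28.39 + (12−14.39)²/14.39 + (27−24.61)²/24.61 = 1.1769
df = 1
p-value (upper-tail) = 0.27798
At α=0.1: p ≥ α → fail to reject H₀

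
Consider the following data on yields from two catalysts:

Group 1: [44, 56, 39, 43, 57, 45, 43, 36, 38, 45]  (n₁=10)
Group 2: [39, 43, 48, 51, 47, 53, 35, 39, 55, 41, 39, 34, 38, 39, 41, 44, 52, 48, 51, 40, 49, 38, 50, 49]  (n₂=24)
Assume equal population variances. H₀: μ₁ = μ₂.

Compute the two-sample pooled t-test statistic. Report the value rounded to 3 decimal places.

x̄₁=44.600, s₁=6.979, n₁=10
x̄₂=44.292, s₂=6.175, n₂=24
s_p² = [9·6.979² + 23·6.175²]/32 = 41.1049
SE = √(s_p²·(1/10+1/24)) = 2.4131
t = (44.600−44.292)/2.4131 = 0.1278
df = 32

test statistic = 0.128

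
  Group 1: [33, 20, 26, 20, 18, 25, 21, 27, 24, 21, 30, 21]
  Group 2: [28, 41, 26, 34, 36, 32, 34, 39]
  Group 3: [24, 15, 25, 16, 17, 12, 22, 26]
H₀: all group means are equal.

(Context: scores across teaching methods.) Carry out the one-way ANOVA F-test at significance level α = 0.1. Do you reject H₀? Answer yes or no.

Group means [23.83, 33.75, 19.62], grand mean 25.464
SSB = Σnᵢ(x̄ᵢ−x̄)² = 853.923; SSW = ΣΣ(x−x̄ᵢ)² = 601.042
MSB = 853.923/2 = 426.9613; MSW = 601.042/25 = 24.0417
F = MSB/MSW = 17.7592
df = (2, 25)
p-value (upper-tail) = 0.00002
At α=0.1: p < α → reject H₀

reject H₀: yes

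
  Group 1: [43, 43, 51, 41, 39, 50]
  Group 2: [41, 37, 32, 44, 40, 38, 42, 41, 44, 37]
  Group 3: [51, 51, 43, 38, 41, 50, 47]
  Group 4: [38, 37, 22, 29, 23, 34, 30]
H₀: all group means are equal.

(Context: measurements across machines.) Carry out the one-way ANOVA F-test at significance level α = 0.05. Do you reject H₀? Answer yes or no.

reject H₀: yes

Group means [44.50, 39.60, 45.86, 30.43], grand mean 39.900
SSB = Σnᵢ(x̄ᵢ−x̄)² = 1004.229; SSW = ΣΣ(x−x̄ᵢ)² = 648.471
MSB = 1004.229/3 = 334.7429; MSW = 648.471/26 = 24.9412
F = MSB/MSW = 13.4213
df = (3, 26)
p-value (upper-tail) = 0.00002
At α=0.05: p < α → reject H₀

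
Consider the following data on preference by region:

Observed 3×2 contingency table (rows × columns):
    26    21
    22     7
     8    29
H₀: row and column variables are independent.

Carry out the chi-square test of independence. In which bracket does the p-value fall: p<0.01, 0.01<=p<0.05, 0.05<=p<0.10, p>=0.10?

p-value bracket: p<0.01

Row totals [47, 29, 37], col totals [56, 57], n=113
χ² = (26−23.29)²/23.29 + (21−23.71)²/23.71 + (22−14.37)²/14.37 + (7−14.63)²/14.63 + (8−18.34)²/18.34 + (29−18.66)²/18.66 = 20.2022
df = 2
p-value (upper-tail) = 0.00004
→ bracket: p<0.01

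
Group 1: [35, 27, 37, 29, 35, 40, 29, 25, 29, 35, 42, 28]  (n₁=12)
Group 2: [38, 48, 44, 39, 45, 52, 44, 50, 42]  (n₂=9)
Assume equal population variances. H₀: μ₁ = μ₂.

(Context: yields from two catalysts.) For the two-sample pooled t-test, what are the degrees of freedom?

df = n₁ + n₂ − 2 = 12 + 9 − 2 = 19

degrees of freedom = 19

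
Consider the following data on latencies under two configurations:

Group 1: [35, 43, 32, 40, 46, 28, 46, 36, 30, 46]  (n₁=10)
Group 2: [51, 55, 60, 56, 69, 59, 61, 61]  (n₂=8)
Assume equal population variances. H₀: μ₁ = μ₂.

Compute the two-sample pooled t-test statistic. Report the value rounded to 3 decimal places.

x̄₁=38.200, s₁=6.941, n₁=10
x̄₂=59.000, s₂=5.318, n₂=8
s_p² = [9·6.941² + 7·5.318²]/16 = 39.4750
SE = √(s_p²·(1/10+1/8)) = 2.9802
t = (38.200−59.000)/2.9802 = -6.9793
df = 16

test statistic = -6.979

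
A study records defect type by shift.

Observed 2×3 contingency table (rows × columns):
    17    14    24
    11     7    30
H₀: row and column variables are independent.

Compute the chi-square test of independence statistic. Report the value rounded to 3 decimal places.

Row totals [55, 48], col totals [28, 21, 54], n=103
χ² = (17−14.95)²/14.95 + (14−11.21)²/11.21 + (24−28.83)²/28.83 + (11−13.05)²/13.05 + (7−9.79)²/9.79 + (30−25.17)²/25.17 = 3.8277
df = 2

test statistic = 3.828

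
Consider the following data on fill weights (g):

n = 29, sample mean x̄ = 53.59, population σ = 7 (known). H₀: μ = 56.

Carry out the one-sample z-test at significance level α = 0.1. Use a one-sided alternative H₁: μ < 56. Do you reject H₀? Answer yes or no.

reject H₀: yes

SE = σ/√n = 7/√29 = 1.2999
z = (x̄−μ₀)/SE = (53.59−56)/1.2999 = -1.8540
p-value (one-sided, H₁ less) = 0.03187
At α=0.1: p < α → reject H₀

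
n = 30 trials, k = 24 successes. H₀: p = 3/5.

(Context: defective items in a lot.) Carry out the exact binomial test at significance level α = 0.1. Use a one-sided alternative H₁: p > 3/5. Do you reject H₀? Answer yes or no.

reject H₀: yes

Exact binomial: n=30, k=24, p₀=3/5=0.6000
P(X≥24) from Σ C(n,i)·p₀^i·(1−p₀)^(n−i)
p-value (one-sided, H₁ greater) = 0.01718
At α=0.1: p < α → reject H₀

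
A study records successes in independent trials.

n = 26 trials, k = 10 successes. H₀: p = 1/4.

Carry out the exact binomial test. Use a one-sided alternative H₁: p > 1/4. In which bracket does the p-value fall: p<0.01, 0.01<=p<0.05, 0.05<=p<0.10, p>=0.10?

Exact binomial: n=26, k=10, p₀=1/4=0.2500
P(X≥10) from Σ C(n,i)·p₀^i·(1−p₀)^(n−i)
p-value (one-sided, H₁ greater) = 0.09086
→ bracket: 0.05<=p<0.10

p-value bracket: 0.05<=p<0.10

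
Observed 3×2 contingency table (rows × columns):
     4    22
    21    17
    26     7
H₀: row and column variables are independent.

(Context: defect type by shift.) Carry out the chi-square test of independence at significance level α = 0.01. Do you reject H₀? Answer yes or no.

Row totals [26, 38, 33], col totals [51, 46], n=97
χ² = (4−13.67)²/13.67 + (22−12.33)²/12.33 + (21−19.98)²/19.98 + (17−18.02)²/18.02 + (26−17.35)²/17.35 + (7−15.65)²/15.65 = 23.6270
df = 2
p-value (upper-tail) = 0.00001
At α=0.01: p < α → reject H₀

reject H₀: yes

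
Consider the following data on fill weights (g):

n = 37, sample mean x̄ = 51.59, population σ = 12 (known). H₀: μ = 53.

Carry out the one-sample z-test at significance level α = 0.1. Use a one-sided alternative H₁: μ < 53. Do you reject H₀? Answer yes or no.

reject H₀: no

SE = σ/√n = 12/√37 = 1.9728
z = (x̄−μ₀)/SE = (51.59−53)/1.9728 = -0.7147
p-value (one-sided, H₁ less) = 0.23739
At α=0.1: p ≥ α → fail to reject H₀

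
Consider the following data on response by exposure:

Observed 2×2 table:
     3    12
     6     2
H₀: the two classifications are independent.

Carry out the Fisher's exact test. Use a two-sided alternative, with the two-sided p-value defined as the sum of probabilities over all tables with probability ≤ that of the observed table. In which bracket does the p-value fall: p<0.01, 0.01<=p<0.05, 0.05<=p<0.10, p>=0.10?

p-value bracket: 0.01<=p<0.05

Margins: r₁=15, r₂=8, c₁=9, c₂=14, n=23
p_obs = C(15,3)·C(8,6)/C(23,9); sum pmf over tables with pmf ≤ p_obs
p-value (two-sided) = 0.02276
→ bracket: 0.01<=p<0.05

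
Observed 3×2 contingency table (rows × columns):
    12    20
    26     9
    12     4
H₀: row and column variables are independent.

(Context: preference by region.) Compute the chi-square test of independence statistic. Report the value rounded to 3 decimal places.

Row totals [32, 35, 16], col totals [50, 33], n=83
χ² = (12−19.28)²/19.28 + (20−12.72)²/12.72 + (26−21.08)²/21.08 + (9−13.92)²/13.92 + (12−9.64)²/9.64 + (4−6.36)²/6.36 = 11.2470
df = 2

test statistic = 11.247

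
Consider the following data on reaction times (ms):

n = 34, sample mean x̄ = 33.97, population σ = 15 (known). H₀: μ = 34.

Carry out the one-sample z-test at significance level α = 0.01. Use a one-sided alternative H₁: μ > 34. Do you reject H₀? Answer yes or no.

SE = σ/√n = 15/√34 = 2.5725
z = (x̄−μ₀)/SE = (33.97−34)/2.5725 = -0.0117
p-value (one-sided, H₁ greater) = 0.50465
At α=0.01: p ≥ α → fail to reject H₀

reject H₀: no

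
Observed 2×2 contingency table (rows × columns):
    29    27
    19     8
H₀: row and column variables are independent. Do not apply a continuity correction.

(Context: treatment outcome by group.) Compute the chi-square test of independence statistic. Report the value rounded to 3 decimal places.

Row totals [56, 27], col totals [48, 35], n=83
χ² = (29−32.39)²/32.39 + (27−23.61)²/23.61 + (19−15.61)²/15.61 + (8−11.39)²/11.39 = 2.5801
df = 1

test statistic = 2.580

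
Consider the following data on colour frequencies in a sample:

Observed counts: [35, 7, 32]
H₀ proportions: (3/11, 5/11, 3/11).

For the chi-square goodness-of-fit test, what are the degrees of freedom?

degrees of freedom = 2

df = k − 1 = 3 − 1 = 2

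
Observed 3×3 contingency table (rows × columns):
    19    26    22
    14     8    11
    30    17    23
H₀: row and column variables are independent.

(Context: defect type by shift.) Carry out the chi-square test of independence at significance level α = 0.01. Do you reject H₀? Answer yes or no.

Row totals [67, 33, 70], col totals [63, 51, 56], n=170
χ² = (19−24.83)²/24.83 + (26−20.10)²/20.10 + (22−22.07)²/22.07 + (14−12.23)²/12.23 + (8−9.90)²/9.90 + (11−10.87)²/10.87 + (30−25.94)²/25.94 + (17−21.00)²/21.00 + (23−23.06)²/23.06 = 5.1203
df = 4
p-value (upper-tail) = 0.27517
At α=0.01: p ≥ α → fail to reject H₀

reject H₀: no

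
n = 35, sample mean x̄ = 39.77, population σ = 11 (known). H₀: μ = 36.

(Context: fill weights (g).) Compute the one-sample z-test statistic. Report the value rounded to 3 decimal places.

test statistic = 2.028

SE = σ/√n = 11/√35 = 1.8593
z = (x̄−μ₀)/SE = (39.77−36)/1.8593 = 2.0276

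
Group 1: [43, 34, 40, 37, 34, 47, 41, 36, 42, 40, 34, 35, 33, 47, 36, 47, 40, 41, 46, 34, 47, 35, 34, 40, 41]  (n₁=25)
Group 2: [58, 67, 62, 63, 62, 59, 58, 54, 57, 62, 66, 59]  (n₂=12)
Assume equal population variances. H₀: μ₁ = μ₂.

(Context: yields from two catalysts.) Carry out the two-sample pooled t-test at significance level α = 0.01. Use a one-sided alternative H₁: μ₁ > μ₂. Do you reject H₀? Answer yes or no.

reject H₀: no

x̄₁=39.360, s₁=4.821, n₁=25
x̄₂=60.583, s₂=3.777, n₂=12
s_p² = [24·4.821² + 11·3.777²]/35 = 20.4193
SE = √(s_p²·(1/25+1/12)) = 1.5869
t = (39.360−60.583)/1.5869 = -13.3737
df = 35
p-value (one-sided, H₁ greater) = 1.00000
At α=0.01: p ≥ α → fail to reject H₀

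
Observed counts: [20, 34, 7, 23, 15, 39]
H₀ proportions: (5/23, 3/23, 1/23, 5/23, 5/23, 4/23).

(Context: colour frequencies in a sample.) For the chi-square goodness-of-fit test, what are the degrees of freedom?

df = k − 1 = 6 − 1 = 5

degrees of freedom = 5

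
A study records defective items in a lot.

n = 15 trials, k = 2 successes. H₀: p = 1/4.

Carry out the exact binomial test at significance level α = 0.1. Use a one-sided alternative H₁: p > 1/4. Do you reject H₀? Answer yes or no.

reject H₀: no

Exact binomial: n=15, k=2, p₀=1/4=0.2500
P(X≥2) from Σ C(n,i)·p₀^i·(1−p₀)^(n−i)
p-value (one-sided, H₁ greater) = 0.91982
At α=0.1: p ≥ α → fail to reject H₀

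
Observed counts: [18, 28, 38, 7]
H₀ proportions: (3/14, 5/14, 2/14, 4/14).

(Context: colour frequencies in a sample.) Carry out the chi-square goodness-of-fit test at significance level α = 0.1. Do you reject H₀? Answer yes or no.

n = 91; E_i = n·p_i = [19.50, 32.50, 13.00, 26.00]
χ² = (18−19.50)²/19.50 + (28−32.50)²/32.50 + (38−13.00)²/13.00 + (7−26.00)²/26.00 = 62.7000
df = 3
p-value (upper-tail) = 0.00000
At α=0.1: p < α → reject H₀

reject H₀: yes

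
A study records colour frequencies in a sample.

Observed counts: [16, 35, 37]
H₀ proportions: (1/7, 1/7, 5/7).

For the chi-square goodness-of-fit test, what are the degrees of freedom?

degrees of freedom = 2

df = k − 1 = 3 − 1 = 2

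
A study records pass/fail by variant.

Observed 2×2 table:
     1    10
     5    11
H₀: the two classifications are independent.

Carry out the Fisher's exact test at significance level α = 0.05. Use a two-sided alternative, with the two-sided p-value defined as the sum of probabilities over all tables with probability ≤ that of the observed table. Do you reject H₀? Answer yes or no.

Margins: r₁=11, r₂=16, c₁=6, c₂=21, n=27
p_obs = C(11,1)·C(16,5)/C(27,6); sum pmf over tables with pmf ≤ p_obs
p-value (two-sided) = 0.34968
At α=0.05: p ≥ α → fail to reject H₀

reject H₀: no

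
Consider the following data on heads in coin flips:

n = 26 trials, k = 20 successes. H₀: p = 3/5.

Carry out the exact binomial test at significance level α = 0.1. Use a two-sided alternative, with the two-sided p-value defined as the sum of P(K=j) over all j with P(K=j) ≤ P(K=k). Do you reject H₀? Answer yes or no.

Exact binomial: n=26, k=20, p₀=3/5=0.6000
P(X=j) = C(n,j)·p₀^j·(1−p₀)^(n−j); p = Σ P(X=j) over j with P(X=j) ≤ P(X=20)
p-value (two-sided) = 0.10764
At α=0.1: p ≥ α → fail to reject H₀

reject H₀: no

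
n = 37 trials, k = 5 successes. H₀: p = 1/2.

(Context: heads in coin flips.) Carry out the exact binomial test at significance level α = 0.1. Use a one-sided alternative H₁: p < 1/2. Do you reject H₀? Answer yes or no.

Exact binomial: n=37, k=5, p₀=1/2=0.5000
P(X≤5) from Σ C(n,i)·p₀^i·(1−p₀)^(n−i)
p-value (one-sided, H₁ less) = 0.00000
At α=0.1: p < α → reject H₀

reject H₀: yes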